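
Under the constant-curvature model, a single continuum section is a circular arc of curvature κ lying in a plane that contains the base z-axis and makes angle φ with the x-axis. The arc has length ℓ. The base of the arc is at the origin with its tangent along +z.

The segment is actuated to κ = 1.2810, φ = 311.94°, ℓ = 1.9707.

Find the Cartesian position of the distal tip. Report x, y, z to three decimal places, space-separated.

0.947 -1.054 0.452

θ = κ·ℓ = 1.2810 × 1.9707 = 2.52447 rad
ρ = (1 − cos θ)/κ = (1 − -0.81555)/1.2810 = 1.41729
z = sin θ / κ = 0.57869/1.2810 = 0.45175
x = ρ cos φ = 1.41729 × cos(311.94°) = 0.94725
y = ρ sin φ = 1.41729 × sin(311.94°) = -1.05424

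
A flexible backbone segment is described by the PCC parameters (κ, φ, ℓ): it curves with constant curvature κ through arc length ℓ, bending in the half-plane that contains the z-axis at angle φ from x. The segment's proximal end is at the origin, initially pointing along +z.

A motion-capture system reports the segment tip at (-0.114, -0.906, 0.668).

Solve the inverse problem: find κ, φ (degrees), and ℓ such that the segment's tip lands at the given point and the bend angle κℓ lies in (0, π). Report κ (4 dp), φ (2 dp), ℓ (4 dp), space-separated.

1.4267 262.83 1.3166

ρ = √(x²+y²) = √(-0.114² + -0.906²) = 0.91314
φ = atan2(y, x) mod 360° = atan2(-0.906, -0.114) = 262.8283°
|p|² = ρ² + z² = 0.91314² + 0.668² = 1.28006
κ = 2ρ / |p|² = 2×0.91314 / 1.28006 = 1.42673
θ = 2·atan2(ρ, z) = 2·atan2(0.91314, 0.668) = 1.87843 rad
ℓ = θ/κ = 1.87843/1.42673 = 1.31660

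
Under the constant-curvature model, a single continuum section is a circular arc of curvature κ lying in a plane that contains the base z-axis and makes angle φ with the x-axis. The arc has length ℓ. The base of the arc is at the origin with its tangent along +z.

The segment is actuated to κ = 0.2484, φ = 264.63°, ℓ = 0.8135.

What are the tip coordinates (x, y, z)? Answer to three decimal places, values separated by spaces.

-0.008 -0.082 0.808

θ = κ·ℓ = 0.2484 × 0.8135 = 0.20207 rad
ρ = (1 − cos θ)/κ = (1 − 0.97965)/0.2484 = 0.08191
z = sin θ / κ = 0.20070/0.2484 = 0.80797
x = ρ cos φ = 0.08191 × cos(264.63°) = -0.00767
y = ρ sin φ = 0.08191 × sin(264.63°) = -0.08155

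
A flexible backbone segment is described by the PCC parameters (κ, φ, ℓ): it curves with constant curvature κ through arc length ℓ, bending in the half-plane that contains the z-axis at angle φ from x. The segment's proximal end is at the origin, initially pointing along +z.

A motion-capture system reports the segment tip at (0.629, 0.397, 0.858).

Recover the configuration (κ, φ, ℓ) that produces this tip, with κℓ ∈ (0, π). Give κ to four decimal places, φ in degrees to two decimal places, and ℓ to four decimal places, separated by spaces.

1.1537 32.26 1.2381

ρ = √(x²+y²) = √(0.629² + 0.397²) = 0.74381
φ = atan2(y, x) mod 360° = atan2(0.397, 0.629) = 32.2585°
|p|² = ρ² + z² = 0.74381² + 0.858² = 1.28941
κ = 2ρ / |p|² = 2×0.74381 / 1.28941 = 1.15371
θ = 2·atan2(ρ, z) = 2·atan2(0.74381, 0.858) = 1.42846 rad
ℓ = θ/κ = 1.42846/1.15371 = 1.23814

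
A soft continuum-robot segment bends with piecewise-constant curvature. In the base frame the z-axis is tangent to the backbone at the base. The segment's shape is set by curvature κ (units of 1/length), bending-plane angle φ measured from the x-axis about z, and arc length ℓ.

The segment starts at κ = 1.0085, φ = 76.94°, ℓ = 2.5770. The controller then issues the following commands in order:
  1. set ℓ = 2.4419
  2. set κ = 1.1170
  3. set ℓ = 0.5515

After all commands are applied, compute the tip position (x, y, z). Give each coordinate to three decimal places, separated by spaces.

initial: κ=1.0085, φ=76.94°, ℓ=2.5770
cmd 1: set ℓ=2.4419 → (κ,φ,ℓ)=(1.0085,76.94°,2.4419) → tip=(0.3984,1.7176,0.6227)
cmd 2: set κ=1.1170 → (κ,φ,ℓ)=(1.1170,76.94°,2.4419) → tip=(0.3875,1.6705,0.3601)
cmd 3: set ℓ=0.5515 → (κ,φ,ℓ)=(1.1170,76.94°,0.5515) → tip=(0.0372,0.1603,0.5173)

0.037 0.160 0.517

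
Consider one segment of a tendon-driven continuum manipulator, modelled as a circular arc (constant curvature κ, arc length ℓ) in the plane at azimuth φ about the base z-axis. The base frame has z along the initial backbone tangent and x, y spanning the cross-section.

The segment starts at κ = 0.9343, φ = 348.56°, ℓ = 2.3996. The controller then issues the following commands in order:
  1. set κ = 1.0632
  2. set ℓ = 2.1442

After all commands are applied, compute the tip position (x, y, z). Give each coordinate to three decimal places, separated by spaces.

1.522 -0.308 0.714

initial: κ=0.9343, φ=348.56°, ℓ=2.3996
cmd 1: set κ=1.0632 → (κ,φ,ℓ)=(1.0632,348.56°,2.3996) → tip=(1.6877,-0.3415,0.5236)
cmd 2: set ℓ=2.1442 → (κ,φ,ℓ)=(1.0632,348.56°,2.1442) → tip=(1.5220,-0.3080,0.7139)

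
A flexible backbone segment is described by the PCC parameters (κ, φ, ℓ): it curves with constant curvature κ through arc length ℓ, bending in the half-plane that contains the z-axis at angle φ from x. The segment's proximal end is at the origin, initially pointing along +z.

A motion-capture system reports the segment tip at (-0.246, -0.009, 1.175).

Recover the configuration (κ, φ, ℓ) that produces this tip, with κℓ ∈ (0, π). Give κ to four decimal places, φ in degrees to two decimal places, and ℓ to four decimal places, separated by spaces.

ρ = √(x²+y²) = √(-0.246² + -0.009²) = 0.24616
φ = atan2(y, x) mod 360° = atan2(-0.009, -0.246) = 182.0953°
|p|² = ρ² + z² = 0.24616² + 1.175² = 1.44122
κ = 2ρ / |p|² = 2×0.24616 / 1.44122 = 0.34161
θ = 2·atan2(ρ, z) = 2·atan2(0.24616, 1.175) = 0.41303 rad
ℓ = θ/κ = 0.41303/0.34161 = 1.20909

0.3416 182.10 1.2091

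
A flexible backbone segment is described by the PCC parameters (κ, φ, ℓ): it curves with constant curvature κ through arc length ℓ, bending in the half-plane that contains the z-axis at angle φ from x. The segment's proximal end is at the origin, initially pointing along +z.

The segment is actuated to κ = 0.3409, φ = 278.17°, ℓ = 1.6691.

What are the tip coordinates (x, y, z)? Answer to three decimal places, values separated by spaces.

θ = κ·ℓ = 0.3409 × 1.6691 = 0.56900 rad
ρ = (1 − cos θ)/κ = (1 − 0.84244)/0.3409 = 0.46218
z = sin θ / κ = 0.53879/0.3409 = 1.58048
x = ρ cos φ = 0.46218 × cos(278.17°) = 0.06568
y = ρ sin φ = 0.46218 × sin(278.17°) = -0.45749

0.066 -0.457 1.580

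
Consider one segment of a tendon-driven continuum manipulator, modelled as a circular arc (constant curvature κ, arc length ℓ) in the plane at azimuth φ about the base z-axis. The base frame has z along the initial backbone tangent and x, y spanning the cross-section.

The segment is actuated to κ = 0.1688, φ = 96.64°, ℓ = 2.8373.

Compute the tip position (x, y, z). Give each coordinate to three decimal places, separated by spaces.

θ = κ·ℓ = 0.1688 × 2.8373 = 0.47894 rad
ρ = (1 − cos θ)/κ = (1 − 0.88749)/0.1688 = 0.66655
z = sin θ / κ = 0.46084/0.1688 = 2.73007
x = ρ cos φ = 0.66655 × cos(96.64°) = -0.07707
y = ρ sin φ = 0.66655 × sin(96.64°) = 0.66208

-0.077 0.662 2.730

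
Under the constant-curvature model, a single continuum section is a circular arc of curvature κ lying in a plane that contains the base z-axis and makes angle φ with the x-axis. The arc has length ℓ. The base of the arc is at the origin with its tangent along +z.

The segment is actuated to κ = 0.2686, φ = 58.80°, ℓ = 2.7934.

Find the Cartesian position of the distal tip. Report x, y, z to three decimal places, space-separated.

θ = κ·ℓ = 0.2686 × 2.7934 = 0.75031 rad
ρ = (1 − cos θ)/κ = (1 − 0.73148)/0.2686 = 0.99970
z = sin θ / κ = 0.68186/0.2686 = 2.53858
x = ρ cos φ = 0.99970 × cos(58.80°) = 0.51787
y = ρ sin φ = 0.99970 × sin(58.80°) = 0.85511

0.518 0.855 2.539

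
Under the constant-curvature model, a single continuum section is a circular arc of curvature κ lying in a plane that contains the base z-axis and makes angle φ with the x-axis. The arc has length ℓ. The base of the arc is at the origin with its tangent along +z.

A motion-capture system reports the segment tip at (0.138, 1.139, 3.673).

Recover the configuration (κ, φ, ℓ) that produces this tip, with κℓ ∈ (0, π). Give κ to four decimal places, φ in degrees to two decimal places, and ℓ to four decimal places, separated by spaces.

ρ = √(x²+y²) = √(0.138² + 1.139²) = 1.14733
φ = atan2(y, x) mod 360° = atan2(1.139, 0.138) = 83.0918°
|p|² = ρ² + z² = 1.14733² + 3.673² = 14.80729
κ = 2ρ / |p|² = 2×1.14733 / 14.80729 = 0.15497
θ = 2·atan2(ρ, z) = 2·atan2(1.14733, 3.673) = 0.60553 rad
ℓ = θ/κ = 0.60553/0.15497 = 3.90745

0.1550 83.09 3.9074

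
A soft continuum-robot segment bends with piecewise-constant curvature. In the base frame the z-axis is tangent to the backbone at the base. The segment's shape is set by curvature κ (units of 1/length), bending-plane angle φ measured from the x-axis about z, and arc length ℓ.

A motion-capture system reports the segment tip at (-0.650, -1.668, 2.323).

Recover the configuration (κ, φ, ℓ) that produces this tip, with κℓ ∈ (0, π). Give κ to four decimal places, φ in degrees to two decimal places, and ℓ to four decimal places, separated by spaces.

0.4163 248.71 3.1546

ρ = √(x²+y²) = √(-0.650² + -1.668²) = 1.79017
φ = atan2(y, x) mod 360° = atan2(-1.668, -0.650) = 248.7097°
|p|² = ρ² + z² = 1.79017² + 2.323² = 8.60105
κ = 2ρ / |p|² = 2×1.79017 / 8.60105 = 0.41627
θ = 2·atan2(ρ, z) = 2·atan2(1.79017, 2.323) = 1.31315 rad
ℓ = θ/κ = 1.31315/0.41627 = 3.15457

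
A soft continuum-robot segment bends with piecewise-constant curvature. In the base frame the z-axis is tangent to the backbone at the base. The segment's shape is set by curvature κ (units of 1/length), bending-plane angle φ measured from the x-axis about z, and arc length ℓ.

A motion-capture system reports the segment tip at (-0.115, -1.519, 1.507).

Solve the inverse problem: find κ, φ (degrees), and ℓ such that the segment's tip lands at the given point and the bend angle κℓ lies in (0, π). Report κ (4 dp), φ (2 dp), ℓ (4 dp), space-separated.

ρ = √(x²+y²) = √(-0.115² + -1.519²) = 1.52335
φ = atan2(y, x) mod 360° = atan2(-1.519, -0.115) = 265.6705°
|p|² = ρ² + z² = 1.52335² + 1.507² = 4.59164
κ = 2ρ / |p|² = 2×1.52335 / 4.59164 = 0.66353
θ = 2·atan2(ρ, z) = 2·atan2(1.52335, 1.507) = 1.58159 rad
ℓ = θ/κ = 1.58159/0.66353 = 2.38359

0.6635 265.67 2.3836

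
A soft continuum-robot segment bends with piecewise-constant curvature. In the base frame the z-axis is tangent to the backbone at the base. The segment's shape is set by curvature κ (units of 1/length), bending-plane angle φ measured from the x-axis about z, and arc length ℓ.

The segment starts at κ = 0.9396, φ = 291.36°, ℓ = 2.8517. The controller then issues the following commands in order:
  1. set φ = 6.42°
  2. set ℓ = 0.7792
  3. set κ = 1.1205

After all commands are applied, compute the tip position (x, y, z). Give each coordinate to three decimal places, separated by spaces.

0.317 0.036 0.684

initial: κ=0.9396, φ=291.36°, ℓ=2.8517
cmd 1: set φ=6.42° → (κ,φ,ℓ)=(0.9396,6.42°,2.8517) → tip=(2.0043,0.2255,0.4745)
cmd 2: set ℓ=0.7792 → (κ,φ,ℓ)=(0.9396,6.42°,0.7792) → tip=(0.2710,0.0305,0.7114)
cmd 3: set κ=1.1205 → (κ,φ,ℓ)=(1.1205,6.42°,0.7792) → tip=(0.3171,0.0357,0.6839)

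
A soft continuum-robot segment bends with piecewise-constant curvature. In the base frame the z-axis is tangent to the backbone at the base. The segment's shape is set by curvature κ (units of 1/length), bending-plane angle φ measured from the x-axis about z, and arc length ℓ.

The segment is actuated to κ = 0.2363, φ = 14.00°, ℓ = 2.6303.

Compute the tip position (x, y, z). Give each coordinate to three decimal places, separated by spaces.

0.768 0.191 2.464

θ = κ·ℓ = 0.2363 × 2.6303 = 0.62154 rad
ρ = (1 − cos θ)/κ = (1 − 0.81298)/0.2363 = 0.79144
z = sin θ / κ = 0.58229/0.2363 = 2.46419
x = ρ cos φ = 0.79144 × cos(14.00°) = 0.76793
y = ρ sin φ = 0.79144 × sin(14.00°) = 0.19147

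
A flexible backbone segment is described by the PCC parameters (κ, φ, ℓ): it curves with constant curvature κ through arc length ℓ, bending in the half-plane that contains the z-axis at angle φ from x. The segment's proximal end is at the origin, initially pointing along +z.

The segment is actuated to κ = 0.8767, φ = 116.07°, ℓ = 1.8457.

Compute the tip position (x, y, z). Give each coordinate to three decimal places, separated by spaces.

θ = κ·ℓ = 0.8767 × 1.8457 = 1.61813 rad
ρ = (1 − cos θ)/κ = (1 − -0.04731)/0.8767 = 1.19461
z = sin θ / κ = 0.99888/0.8767 = 1.13936
x = ρ cos φ = 1.19461 × cos(116.07°) = -0.52499
y = ρ sin φ = 1.19461 × sin(116.07°) = 1.07306

-0.525 1.073 1.139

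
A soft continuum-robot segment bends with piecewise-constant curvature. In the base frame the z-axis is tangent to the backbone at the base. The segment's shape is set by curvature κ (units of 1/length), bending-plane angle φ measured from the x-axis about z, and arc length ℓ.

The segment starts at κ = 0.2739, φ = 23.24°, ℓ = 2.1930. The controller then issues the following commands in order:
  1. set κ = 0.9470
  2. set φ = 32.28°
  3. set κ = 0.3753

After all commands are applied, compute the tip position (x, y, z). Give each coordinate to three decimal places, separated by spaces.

initial: κ=0.2739, φ=23.24°, ℓ=2.1930
cmd 1: set κ=0.9470 → (κ,φ,ℓ)=(0.9470,23.24°,2.1930) → tip=(1.4405,0.6186,0.9237)
cmd 2: set φ=32.28° → (κ,φ,ℓ)=(0.9470,32.28°,2.1930) → tip=(1.3255,0.8373,0.9237)
cmd 3: set κ=0.3753 → (κ,φ,ℓ)=(0.3753,32.28°,2.1930) → tip=(0.7209,0.4554,1.9537)

0.721 0.455 1.954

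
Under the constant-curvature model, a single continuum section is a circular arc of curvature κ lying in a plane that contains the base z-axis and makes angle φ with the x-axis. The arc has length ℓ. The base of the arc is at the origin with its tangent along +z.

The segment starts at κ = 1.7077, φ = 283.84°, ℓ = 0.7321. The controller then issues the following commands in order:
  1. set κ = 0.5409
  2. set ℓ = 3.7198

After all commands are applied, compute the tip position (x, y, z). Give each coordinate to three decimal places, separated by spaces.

initial: κ=1.7077, φ=283.84°, ℓ=0.7321
cmd 1: set κ=0.5409 → (κ,φ,ℓ)=(0.5409,283.84°,0.7321) → tip=(0.0342,-0.1389,0.7131)
cmd 2: set ℓ=3.7198 → (κ,φ,ℓ)=(0.5409,283.84°,3.7198) → tip=(0.6311,-2.5617,1.6717)

0.631 -2.562 1.672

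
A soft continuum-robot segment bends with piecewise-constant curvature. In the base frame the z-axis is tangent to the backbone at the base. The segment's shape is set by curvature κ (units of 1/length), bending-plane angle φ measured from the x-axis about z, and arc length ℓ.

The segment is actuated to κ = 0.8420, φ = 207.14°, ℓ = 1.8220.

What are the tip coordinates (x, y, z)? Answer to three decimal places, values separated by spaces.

-1.018 -0.522 1.187

θ = κ·ℓ = 0.8420 × 1.8220 = 1.53412 rad
ρ = (1 − cos θ)/κ = (1 − 0.03666)/0.8420 = 1.14410
z = sin θ / κ = 0.99933/0.8420 = 1.18685
x = ρ cos φ = 1.14410 × cos(207.14°) = -1.01813
y = ρ sin φ = 1.14410 × sin(207.14°) = -0.52190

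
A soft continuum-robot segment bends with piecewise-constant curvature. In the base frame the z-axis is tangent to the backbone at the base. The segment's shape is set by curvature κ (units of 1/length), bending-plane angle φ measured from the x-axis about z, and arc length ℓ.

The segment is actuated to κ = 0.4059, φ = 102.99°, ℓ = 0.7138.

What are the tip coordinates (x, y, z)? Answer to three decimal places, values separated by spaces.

θ = κ·ℓ = 0.4059 × 0.7138 = 0.28973 rad
ρ = (1 − cos θ)/κ = (1 − 0.95832)/0.4059 = 0.10268
z = sin θ / κ = 0.28569/0.4059 = 0.70386
x = ρ cos φ = 0.10268 × cos(102.99°) = -0.02308
y = ρ sin φ = 0.10268 × sin(102.99°) = 0.10006

-0.023 0.100 0.704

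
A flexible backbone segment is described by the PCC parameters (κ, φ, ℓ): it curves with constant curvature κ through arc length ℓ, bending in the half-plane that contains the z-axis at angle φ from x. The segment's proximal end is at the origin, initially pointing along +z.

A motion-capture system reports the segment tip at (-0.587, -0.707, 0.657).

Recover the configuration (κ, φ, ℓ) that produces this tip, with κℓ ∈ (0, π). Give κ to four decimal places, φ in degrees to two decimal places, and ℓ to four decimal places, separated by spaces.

ρ = √(x²+y²) = √(-0.587² + -0.707²) = 0.91892
φ = atan2(y, x) mod 360° = atan2(-0.707, -0.587) = 230.2982°
|p|² = ρ² + z² = 0.91892² + 0.657² = 1.27607
κ = 2ρ / |p|² = 2×0.91892 / 1.27607 = 1.44024
θ = 2·atan2(ρ, z) = 2·atan2(0.91892, 0.657) = 1.90019 rad
ℓ = θ/κ = 1.90019/1.44024 = 1.31936

1.4402 230.30 1.3194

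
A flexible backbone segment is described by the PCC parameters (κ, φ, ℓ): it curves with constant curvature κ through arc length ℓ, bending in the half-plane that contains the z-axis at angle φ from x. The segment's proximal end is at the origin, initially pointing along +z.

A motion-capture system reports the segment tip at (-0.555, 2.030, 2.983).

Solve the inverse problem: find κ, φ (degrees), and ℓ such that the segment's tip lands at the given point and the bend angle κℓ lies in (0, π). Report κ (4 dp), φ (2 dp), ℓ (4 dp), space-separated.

ρ = √(x²+y²) = √(-0.555² + 2.030²) = 2.10450
φ = atan2(y, x) mod 360° = atan2(2.030, -0.555) = 105.2909°
|p|² = ρ² + z² = 2.10450² + 2.983² = 13.32721
κ = 2ρ / |p|² = 2×2.10450 / 13.32721 = 0.31582
θ = 2·atan2(ρ, z) = 2·atan2(2.10450, 2.983) = 1.22881 rad
ℓ = θ/κ = 1.22881/0.31582 = 3.89086

0.3158 105.29 3.8909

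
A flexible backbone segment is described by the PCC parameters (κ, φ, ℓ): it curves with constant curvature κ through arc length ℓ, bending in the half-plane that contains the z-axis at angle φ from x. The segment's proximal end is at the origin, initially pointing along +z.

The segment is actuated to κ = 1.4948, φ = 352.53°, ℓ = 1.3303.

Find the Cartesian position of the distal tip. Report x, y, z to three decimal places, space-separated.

0.932 -0.122 0.611

θ = κ·ℓ = 1.4948 × 1.3303 = 1.98853 rad
ρ = (1 − cos θ)/κ = (1 − -0.40569)/1.4948 = 0.94039
z = sin θ / κ = 0.91401/1.4948 = 0.61146
x = ρ cos φ = 0.94039 × cos(352.53°) = 0.93241
y = ρ sin φ = 0.94039 × sin(352.53°) = -0.12226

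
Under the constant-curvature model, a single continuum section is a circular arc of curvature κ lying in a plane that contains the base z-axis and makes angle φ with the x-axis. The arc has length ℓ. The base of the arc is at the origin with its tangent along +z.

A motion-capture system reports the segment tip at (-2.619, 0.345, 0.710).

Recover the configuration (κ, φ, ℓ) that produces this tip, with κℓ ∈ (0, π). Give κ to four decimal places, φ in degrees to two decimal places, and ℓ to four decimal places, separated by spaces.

ρ = √(x²+y²) = √(-2.619² + 0.345²) = 2.64163
φ = atan2(y, x) mod 360° = atan2(0.345, -2.619) = 172.4957°
|p|² = ρ² + z² = 2.64163² + 0.710² = 7.48229
κ = 2ρ / |p|² = 2×2.64163 / 7.48229 = 0.70610
θ = 2·atan2(ρ, z) = 2·atan2(2.64163, 0.710) = 2.61646 rad
ℓ = θ/κ = 2.61646/0.70610 = 3.70550

0.7061 172.50 3.7055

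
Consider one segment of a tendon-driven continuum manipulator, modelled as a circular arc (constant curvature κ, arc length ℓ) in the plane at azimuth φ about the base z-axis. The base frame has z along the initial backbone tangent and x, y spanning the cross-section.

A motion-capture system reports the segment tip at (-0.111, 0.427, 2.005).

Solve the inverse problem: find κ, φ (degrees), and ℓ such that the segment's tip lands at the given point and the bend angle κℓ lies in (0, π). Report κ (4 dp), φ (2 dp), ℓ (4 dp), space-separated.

0.2094 104.57 2.0691

ρ = √(x²+y²) = √(-0.111² + 0.427²) = 0.44119
φ = atan2(y, x) mod 360° = atan2(0.427, -0.111) = 104.5717°
|p|² = ρ² + z² = 0.44119² + 2.005² = 4.21467
κ = 2ρ / |p|² = 2×0.44119 / 4.21467 = 0.20936
θ = 2·atan2(ρ, z) = 2·atan2(0.44119, 2.005) = 0.43319 rad
ℓ = θ/κ = 0.43319/0.20936 = 2.06911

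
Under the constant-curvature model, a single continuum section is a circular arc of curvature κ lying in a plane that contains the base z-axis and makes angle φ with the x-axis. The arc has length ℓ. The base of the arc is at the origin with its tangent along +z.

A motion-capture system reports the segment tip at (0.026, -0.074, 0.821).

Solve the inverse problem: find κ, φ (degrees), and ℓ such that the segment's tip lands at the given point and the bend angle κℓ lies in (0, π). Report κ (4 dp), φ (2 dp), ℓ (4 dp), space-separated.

0.2306 289.36 0.8260

ρ = √(x²+y²) = √(0.026² + -0.074²) = 0.07843
φ = atan2(y, x) mod 360° = atan2(-0.074, 0.026) = 289.3590°
|p|² = ρ² + z² = 0.07843² + 0.821² = 0.68019
κ = 2ρ / |p|² = 2×0.07843 / 0.68019 = 0.23062
θ = 2·atan2(ρ, z) = 2·atan2(0.07843, 0.821) = 0.19049 rad
ℓ = θ/κ = 0.19049/0.23062 = 0.82599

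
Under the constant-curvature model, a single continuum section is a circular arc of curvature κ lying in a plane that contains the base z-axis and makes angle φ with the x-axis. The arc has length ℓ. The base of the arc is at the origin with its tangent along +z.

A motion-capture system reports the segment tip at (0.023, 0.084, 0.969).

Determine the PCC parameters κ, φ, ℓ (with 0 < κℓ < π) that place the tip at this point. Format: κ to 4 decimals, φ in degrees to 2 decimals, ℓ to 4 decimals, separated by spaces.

0.1840 74.69 0.9742

ρ = √(x²+y²) = √(0.023² + 0.084²) = 0.08709
φ = atan2(y, x) mod 360° = atan2(0.084, 0.023) = 74.6872°
|p|² = ρ² + z² = 0.08709² + 0.969² = 0.94655
κ = 2ρ / |p|² = 2×0.08709 / 0.94655 = 0.18402
θ = 2·atan2(ρ, z) = 2·atan2(0.08709, 0.969) = 0.17927 rad
ℓ = θ/κ = 0.17927/0.18402 = 0.97421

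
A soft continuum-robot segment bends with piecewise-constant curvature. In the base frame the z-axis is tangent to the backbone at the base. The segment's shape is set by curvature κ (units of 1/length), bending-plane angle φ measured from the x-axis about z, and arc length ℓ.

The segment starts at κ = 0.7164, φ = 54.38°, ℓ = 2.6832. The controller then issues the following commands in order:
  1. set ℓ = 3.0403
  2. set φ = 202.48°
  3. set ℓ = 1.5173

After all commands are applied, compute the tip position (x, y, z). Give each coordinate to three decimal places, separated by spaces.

-0.690 -0.285 1.236

initial: κ=0.7164, φ=54.38°, ℓ=2.6832
cmd 1: set ℓ=3.0403 → (κ,φ,ℓ)=(0.7164,54.38°,3.0403) → tip=(1.2769,1.7822,1.1463)
cmd 2: set φ=202.48° → (κ,φ,ℓ)=(0.7164,202.48°,3.0403) → tip=(-2.0258,-0.8383,1.1463)
cmd 3: set ℓ=1.5173 → (κ,φ,ℓ)=(0.7164,202.48°,1.5173) → tip=(-0.6899,-0.2855,1.2357)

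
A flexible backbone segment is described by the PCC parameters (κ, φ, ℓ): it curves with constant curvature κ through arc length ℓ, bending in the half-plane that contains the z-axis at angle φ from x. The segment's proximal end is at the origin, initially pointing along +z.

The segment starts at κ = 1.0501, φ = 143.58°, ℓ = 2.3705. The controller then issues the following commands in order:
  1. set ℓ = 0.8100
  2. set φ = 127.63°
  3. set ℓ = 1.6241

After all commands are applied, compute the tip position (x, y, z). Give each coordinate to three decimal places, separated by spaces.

initial: κ=1.0501, φ=143.58°, ℓ=2.3705
cmd 1: set ℓ=0.8100 → (κ,φ,ℓ)=(1.0501,143.58°,0.8100) → tip=(-0.2609,0.1925,0.7158)
cmd 2: set φ=127.63° → (κ,φ,ℓ)=(1.0501,127.63°,0.8100) → tip=(-0.1979,0.2568,0.7158)
cmd 3: set ℓ=1.6241 → (κ,φ,ℓ)=(1.0501,127.63°,1.6241) → tip=(-0.6595,0.8554,0.9437)

-0.659 0.855 0.944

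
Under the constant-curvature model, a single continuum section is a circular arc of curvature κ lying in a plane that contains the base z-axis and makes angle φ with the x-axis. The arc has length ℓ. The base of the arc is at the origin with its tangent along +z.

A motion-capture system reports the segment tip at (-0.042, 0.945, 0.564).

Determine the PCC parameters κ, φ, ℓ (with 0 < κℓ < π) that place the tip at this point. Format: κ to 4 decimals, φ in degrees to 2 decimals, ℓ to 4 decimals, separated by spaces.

1.5598 92.54 1.3247

ρ = √(x²+y²) = √(-0.042² + 0.945²) = 0.94593
φ = atan2(y, x) mod 360° = atan2(0.945, -0.042) = 92.5448°
|p|² = ρ² + z² = 0.94593² + 0.564² = 1.21288
κ = 2ρ / |p|² = 2×0.94593 / 1.21288 = 1.55981
θ = 2·atan2(ρ, z) = 2·atan2(0.94593, 0.564) = 2.06630 rad
ℓ = θ/κ = 2.06630/1.55981 = 1.32471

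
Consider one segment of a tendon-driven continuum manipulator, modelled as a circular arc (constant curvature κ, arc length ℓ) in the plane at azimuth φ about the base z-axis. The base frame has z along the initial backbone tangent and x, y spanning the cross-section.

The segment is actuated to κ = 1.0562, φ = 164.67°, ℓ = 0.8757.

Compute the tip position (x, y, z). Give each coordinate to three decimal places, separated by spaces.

θ = κ·ℓ = 1.0562 × 0.8757 = 0.92491 rad
ρ = (1 − cos θ)/κ = (1 − 0.60190)/1.0562 = 0.37691
z = sin θ / κ = 0.79857/1.0562 = 0.75608
x = ρ cos φ = 0.37691 × cos(164.67°) = -0.36350
y = ρ sin φ = 0.37691 × sin(164.67°) = 0.09965

-0.364 0.100 0.756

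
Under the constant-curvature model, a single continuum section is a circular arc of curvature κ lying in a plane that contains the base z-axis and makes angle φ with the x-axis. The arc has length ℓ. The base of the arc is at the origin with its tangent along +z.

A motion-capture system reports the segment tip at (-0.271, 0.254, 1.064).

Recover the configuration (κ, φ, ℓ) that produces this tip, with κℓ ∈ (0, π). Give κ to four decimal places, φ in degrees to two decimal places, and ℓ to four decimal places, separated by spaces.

ρ = √(x²+y²) = √(-0.271² + 0.254²) = 0.37143
φ = atan2(y, x) mod 360° = atan2(0.254, -0.271) = 136.8546°
|p|² = ρ² + z² = 0.37143² + 1.064² = 1.27005
κ = 2ρ / |p|² = 2×0.37143 / 1.27005 = 0.58490
θ = 2·atan2(ρ, z) = 2·atan2(0.37143, 1.064) = 0.67172 rad
ℓ = θ/κ = 0.67172/0.58490 = 1.14844

0.5849 136.85 1.1484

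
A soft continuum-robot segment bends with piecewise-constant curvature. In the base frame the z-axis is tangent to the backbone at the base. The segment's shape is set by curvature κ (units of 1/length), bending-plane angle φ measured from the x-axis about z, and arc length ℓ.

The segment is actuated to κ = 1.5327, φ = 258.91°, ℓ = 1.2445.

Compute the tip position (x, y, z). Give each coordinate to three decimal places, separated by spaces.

θ = κ·ℓ = 1.5327 × 1.2445 = 1.90745 rad
ρ = (1 − cos θ)/κ = (1 − -0.33033)/1.5327 = 0.86796
z = sin θ / κ = 0.94387/1.5327 = 0.61582
x = ρ cos φ = 0.86796 × cos(258.91°) = -0.16695
y = ρ sin φ = 0.86796 × sin(258.91°) = -0.85175

-0.167 -0.852 0.616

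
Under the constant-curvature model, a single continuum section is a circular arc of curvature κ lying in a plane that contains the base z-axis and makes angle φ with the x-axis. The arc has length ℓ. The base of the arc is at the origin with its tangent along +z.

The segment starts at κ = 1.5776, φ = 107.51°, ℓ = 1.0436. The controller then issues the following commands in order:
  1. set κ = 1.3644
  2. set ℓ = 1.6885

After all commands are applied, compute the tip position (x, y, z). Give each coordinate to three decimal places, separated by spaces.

-0.368 1.167 0.545

initial: κ=1.5776, φ=107.51°, ℓ=1.0436
cmd 1: set κ=1.3644 → (κ,φ,ℓ)=(1.3644,107.51°,1.0436) → tip=(-0.1882,0.5966,0.7250)
cmd 2: set ℓ=1.6885 → (κ,φ,ℓ)=(1.3644,107.51°,1.6885) → tip=(-0.3681,1.1666,0.5447)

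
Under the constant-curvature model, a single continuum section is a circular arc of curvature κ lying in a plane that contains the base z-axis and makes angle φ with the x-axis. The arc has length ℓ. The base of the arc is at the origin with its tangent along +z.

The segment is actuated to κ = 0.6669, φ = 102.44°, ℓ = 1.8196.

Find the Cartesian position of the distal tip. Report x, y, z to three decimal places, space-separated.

θ = κ·ℓ = 0.6669 × 1.8196 = 1.21349 rad
ρ = (1 − cos θ)/κ = (1 − 0.34975)/0.6669 = 0.97503
z = sin θ / κ = 0.93684/0.6669 = 1.40477
x = ρ cos φ = 0.97503 × cos(102.44°) = -0.21004
y = ρ sin φ = 0.97503 × sin(102.44°) = 0.95214

-0.210 0.952 1.405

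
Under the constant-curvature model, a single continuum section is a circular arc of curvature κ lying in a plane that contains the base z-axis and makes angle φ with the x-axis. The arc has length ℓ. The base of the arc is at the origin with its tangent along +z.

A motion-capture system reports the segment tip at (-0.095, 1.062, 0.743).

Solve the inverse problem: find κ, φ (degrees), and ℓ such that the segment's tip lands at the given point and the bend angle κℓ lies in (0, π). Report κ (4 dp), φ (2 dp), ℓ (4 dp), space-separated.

1.2626 95.11 1.5241

ρ = √(x²+y²) = √(-0.095² + 1.062²) = 1.06624
φ = atan2(y, x) mod 360° = atan2(1.062, -0.095) = 95.1117°
|p|² = ρ² + z² = 1.06624² + 0.743² = 1.68892
κ = 2ρ / |p|² = 2×1.06624 / 1.68892 = 1.26263
θ = 2·atan2(ρ, z) = 2·atan2(1.06624, 0.743) = 1.92439 rad
ℓ = θ/κ = 1.92439/1.26263 = 1.52411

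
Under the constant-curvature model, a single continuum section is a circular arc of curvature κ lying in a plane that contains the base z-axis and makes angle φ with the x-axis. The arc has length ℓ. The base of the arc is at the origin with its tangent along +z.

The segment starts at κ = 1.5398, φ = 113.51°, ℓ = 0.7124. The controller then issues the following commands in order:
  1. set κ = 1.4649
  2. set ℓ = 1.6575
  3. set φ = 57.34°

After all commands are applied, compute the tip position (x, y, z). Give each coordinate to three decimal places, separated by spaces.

0.647 1.009 0.447

initial: κ=1.5398, φ=113.51°, ℓ=0.7124
cmd 1: set κ=1.4649 → (κ,φ,ℓ)=(1.4649,113.51°,0.7124) → tip=(-0.1353,0.3110,0.5900)
cmd 2: set ℓ=1.6575 → (κ,φ,ℓ)=(1.4649,113.51°,1.6575) → tip=(-0.4782,1.0993,0.4468)
cmd 3: set φ=57.34° → (κ,φ,ℓ)=(1.4649,57.34°,1.6575) → tip=(0.6469,1.0092,0.4468)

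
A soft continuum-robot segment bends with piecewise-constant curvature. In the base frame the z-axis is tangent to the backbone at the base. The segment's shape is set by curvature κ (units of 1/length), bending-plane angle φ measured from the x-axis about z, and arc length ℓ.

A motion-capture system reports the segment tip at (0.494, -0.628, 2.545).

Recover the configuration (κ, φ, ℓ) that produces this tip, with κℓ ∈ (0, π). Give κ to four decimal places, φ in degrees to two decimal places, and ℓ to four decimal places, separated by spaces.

ρ = √(x²+y²) = √(0.494² + -0.628²) = 0.79901
φ = atan2(y, x) mod 360° = atan2(-0.628, 0.494) = 308.1894°
|p|² = ρ² + z² = 0.79901² + 2.545² = 7.11544
κ = 2ρ / |p|² = 2×0.79901 / 7.11544 = 0.22459
θ = 2·atan2(ρ, z) = 2·atan2(0.79901, 2.545) = 0.60842 rad
ℓ = θ/κ = 0.60842/0.22459 = 2.70907

0.2246 308.19 2.7091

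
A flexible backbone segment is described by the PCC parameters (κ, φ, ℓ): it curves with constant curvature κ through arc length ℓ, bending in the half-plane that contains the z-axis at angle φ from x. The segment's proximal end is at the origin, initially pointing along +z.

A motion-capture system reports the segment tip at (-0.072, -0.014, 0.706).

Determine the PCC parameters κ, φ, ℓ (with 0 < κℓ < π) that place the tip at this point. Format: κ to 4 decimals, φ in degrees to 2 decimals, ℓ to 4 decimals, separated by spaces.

ρ = √(x²+y²) = √(-0.072² + -0.014²) = 0.07335
φ = atan2(y, x) mod 360° = atan2(-0.014, -0.072) = 191.0035°
|p|² = ρ² + z² = 0.07335² + 0.706² = 0.50382
κ = 2ρ / |p|² = 2×0.07335 / 0.50382 = 0.29117
θ = 2·atan2(ρ, z) = 2·atan2(0.07335, 0.706) = 0.20704 rad
ℓ = θ/κ = 0.20704/0.29117 = 0.71107

0.2912 191.00 0.7111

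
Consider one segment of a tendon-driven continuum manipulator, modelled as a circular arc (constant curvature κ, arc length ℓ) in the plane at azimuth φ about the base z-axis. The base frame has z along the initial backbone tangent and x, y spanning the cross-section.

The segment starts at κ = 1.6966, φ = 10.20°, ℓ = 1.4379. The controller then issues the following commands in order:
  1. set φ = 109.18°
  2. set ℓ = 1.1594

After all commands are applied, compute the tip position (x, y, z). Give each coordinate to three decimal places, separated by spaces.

-0.268 0.772 0.544

initial: κ=1.6966, φ=10.20°, ℓ=1.4379
cmd 1: set φ=109.18° → (κ,φ,ℓ)=(1.6966,109.18°,1.4379) → tip=(-0.3415,0.9817,0.3806)
cmd 2: set ℓ=1.1594 → (κ,φ,ℓ)=(1.6966,109.18°,1.1594) → tip=(-0.2684,0.7716,0.5437)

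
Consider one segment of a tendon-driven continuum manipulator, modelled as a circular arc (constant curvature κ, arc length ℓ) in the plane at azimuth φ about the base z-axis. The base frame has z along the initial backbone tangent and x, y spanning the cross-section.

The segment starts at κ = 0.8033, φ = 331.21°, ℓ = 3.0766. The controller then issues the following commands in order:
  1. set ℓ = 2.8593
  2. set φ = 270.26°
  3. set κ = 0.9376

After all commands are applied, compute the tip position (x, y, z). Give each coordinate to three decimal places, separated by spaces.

0.009 -2.022 0.474

initial: κ=0.8033, φ=331.21°, ℓ=3.0766
cmd 1: set ℓ=2.8593 → (κ,φ,ℓ)=(0.8033,331.21°,2.8593) → tip=(1.8153,-0.9976,0.9309)
cmd 2: set φ=270.26° → (κ,φ,ℓ)=(0.8033,270.26°,2.8593) → tip=(0.0094,-2.0714,0.9309)
cmd 3: set κ=0.9376 → (κ,φ,ℓ)=(0.9376,270.26°,2.8593) → tip=(0.0092,-2.0219,0.4742)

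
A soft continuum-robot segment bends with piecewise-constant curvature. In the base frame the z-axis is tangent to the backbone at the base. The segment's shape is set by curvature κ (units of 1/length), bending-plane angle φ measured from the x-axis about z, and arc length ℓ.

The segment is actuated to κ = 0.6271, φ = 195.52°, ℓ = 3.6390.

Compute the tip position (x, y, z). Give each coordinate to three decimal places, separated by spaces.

θ = κ·ℓ = 0.6271 × 3.6390 = 2.28202 rad
ρ = (1 − cos θ)/κ = (1 − -0.65276)/0.6271 = 2.63556
z = sin θ / κ = 0.75757/0.6271 = 1.20805
x = ρ cos φ = 2.63556 × cos(195.52°) = -2.53946
y = ρ sin φ = 2.63556 × sin(195.52°) = -0.70521

-2.539 -0.705 1.208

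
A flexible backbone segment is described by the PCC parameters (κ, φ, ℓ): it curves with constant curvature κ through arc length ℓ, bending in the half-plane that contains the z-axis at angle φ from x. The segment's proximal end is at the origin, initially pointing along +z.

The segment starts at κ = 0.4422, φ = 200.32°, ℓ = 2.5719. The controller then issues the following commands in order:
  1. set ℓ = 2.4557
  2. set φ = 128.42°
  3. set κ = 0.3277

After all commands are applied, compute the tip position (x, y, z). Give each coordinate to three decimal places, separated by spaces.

-0.582 0.733 2.199

initial: κ=0.4422, φ=200.32°, ℓ=2.5719
cmd 1: set ℓ=2.4557 → (κ,φ,ℓ)=(0.4422,200.32°,2.4557) → tip=(-1.1322,-0.4193,2.0007)
cmd 2: set φ=128.42° → (κ,φ,ℓ)=(0.4422,128.42°,2.4557) → tip=(-0.7503,0.9459,2.0007)
cmd 3: set κ=0.3277 → (κ,φ,ℓ)=(0.3277,128.42°,2.4557) → tip=(-0.5816,0.7333,2.1991)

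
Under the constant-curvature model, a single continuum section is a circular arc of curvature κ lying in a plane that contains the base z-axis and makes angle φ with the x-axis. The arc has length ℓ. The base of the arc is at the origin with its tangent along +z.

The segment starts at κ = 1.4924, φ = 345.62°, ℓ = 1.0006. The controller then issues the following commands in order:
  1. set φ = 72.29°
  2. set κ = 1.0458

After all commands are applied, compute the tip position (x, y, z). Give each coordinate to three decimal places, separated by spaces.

0.145 0.455 0.828

initial: κ=1.4924, φ=345.62°, ℓ=1.0006
cmd 1: set φ=72.29° → (κ,φ,ℓ)=(1.4924,72.29°,1.0006) → tip=(0.1881,0.5889,0.6681)
cmd 2: set κ=1.0458 → (κ,φ,ℓ)=(1.0458,72.29°,1.0006) → tip=(0.1452,0.4548,0.8277)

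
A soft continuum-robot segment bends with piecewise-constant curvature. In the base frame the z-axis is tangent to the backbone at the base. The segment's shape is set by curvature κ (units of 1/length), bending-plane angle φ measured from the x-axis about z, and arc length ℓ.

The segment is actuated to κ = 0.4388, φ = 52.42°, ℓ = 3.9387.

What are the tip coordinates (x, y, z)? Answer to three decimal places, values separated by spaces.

θ = κ·ℓ = 0.4388 × 3.9387 = 1.72830 rad
ρ = (1 − cos θ)/κ = (1 − -0.15685)/0.4388 = 2.63641
z = sin θ / κ = 0.98762/0.4388 = 2.25073
x = ρ cos φ = 2.63641 × cos(52.42°) = 1.60786
y = ρ sin φ = 2.63641 × sin(52.42°) = 2.08936

1.608 2.089 2.251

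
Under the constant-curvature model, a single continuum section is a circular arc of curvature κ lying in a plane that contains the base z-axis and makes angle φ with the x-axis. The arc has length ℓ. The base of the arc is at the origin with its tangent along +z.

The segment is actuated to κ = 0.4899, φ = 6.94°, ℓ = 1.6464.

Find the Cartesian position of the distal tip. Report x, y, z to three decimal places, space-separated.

θ = κ·ℓ = 0.4899 × 1.6464 = 0.80657 rad
ρ = (1 − cos θ)/κ = (1 − 0.69198)/0.4899 = 0.62875
z = sin θ / κ = 0.72192/0.4899 = 1.47360
x = ρ cos φ = 0.62875 × cos(6.94°) = 0.62414
y = ρ sin φ = 0.62875 × sin(6.94°) = 0.07597

0.624 0.076 1.474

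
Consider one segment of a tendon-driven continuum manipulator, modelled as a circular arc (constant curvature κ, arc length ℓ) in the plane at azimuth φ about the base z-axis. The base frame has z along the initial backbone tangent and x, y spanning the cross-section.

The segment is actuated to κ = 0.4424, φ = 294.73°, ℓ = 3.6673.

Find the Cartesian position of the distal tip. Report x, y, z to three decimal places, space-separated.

θ = κ·ℓ = 0.4424 × 3.6673 = 1.62241 rad
ρ = (1 − cos θ)/κ = (1 − -0.05159)/0.4424 = 2.37702
z = sin θ / κ = 0.99867/0.4424 = 2.25739
x = ρ cos φ = 2.37702 × cos(294.73°) = 0.99441
y = ρ sin φ = 2.37702 × sin(294.73°) = -2.15902

0.994 -2.159 2.257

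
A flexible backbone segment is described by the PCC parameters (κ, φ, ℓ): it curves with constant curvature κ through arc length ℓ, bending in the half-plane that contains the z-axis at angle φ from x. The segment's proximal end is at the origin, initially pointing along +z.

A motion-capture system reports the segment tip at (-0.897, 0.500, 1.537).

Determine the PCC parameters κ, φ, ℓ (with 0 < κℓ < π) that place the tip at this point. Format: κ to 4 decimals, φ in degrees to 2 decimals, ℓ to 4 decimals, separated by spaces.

ρ = √(x²+y²) = √(-0.897² + 0.500²) = 1.02694
φ = atan2(y, x) mod 360° = atan2(0.500, -0.897) = 150.8641°
|p|² = ρ² + z² = 1.02694² + 1.537² = 3.41698
κ = 2ρ / |p|² = 2×1.02694 / 3.41698 = 0.60108
θ = 2·atan2(ρ, z) = 2·atan2(1.02694, 1.537) = 1.17805 rad
ℓ = θ/κ = 1.17805/0.60108 = 1.95989

0.6011 150.86 1.9599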